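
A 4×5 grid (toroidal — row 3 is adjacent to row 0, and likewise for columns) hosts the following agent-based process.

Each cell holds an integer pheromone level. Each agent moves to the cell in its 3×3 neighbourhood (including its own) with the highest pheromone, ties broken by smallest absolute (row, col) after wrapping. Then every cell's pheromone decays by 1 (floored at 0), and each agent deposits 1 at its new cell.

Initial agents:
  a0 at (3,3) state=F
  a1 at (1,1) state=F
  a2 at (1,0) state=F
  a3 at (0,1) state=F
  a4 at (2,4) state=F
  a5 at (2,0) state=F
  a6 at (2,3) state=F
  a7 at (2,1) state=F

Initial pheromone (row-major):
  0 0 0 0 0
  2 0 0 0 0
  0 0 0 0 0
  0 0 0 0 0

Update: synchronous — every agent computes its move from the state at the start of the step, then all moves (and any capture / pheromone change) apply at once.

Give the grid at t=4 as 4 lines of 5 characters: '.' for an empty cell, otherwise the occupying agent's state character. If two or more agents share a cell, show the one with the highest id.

t=1: a0@(0,2) a1@(1,0) a2@(1,0) a3@(1,0) a4@(1,0) a5@(1,0) a6@(1,2) a7@(1,0) | pheromone: 0 0 1 0 0 / 7 0 1 0 0 / 0 0 0 0 0 / 0 0 0 0 0
t=2: a0@(0,2) a1@(1,0) a2@(1,0) a3@(1,0) a4@(1,0) a5@(1,0) a6@(0,2) a7@(1,0) | pheromone: 0 0 2 0 0 / 12 0 0 0 0 / 0 0 0 0 0 / 0 0 0 0 0
t=3: a0@(0,2) a1@(1,0) a2@(1,0) a3@(1,0) a4@(1,0) a5@(1,0) a6@(0,2) a7@(1,0) | pheromone: 0 0 3 0 0 / 17 0 0 0 0 / 0 0 0 0 0 / 0 0 0 0 0
t=4: a0@(0,2) a1@(1,0) a2@(1,0) a3@(1,0) a4@(1,0) a5@(1,0) a6@(0,2) a7@(1,0) | pheromone: 0 0 4 0 0 / 22 0 0 0 0 / 0 0 0 0 0 / 0 0 0 0 0

..F..
F....
.....
.....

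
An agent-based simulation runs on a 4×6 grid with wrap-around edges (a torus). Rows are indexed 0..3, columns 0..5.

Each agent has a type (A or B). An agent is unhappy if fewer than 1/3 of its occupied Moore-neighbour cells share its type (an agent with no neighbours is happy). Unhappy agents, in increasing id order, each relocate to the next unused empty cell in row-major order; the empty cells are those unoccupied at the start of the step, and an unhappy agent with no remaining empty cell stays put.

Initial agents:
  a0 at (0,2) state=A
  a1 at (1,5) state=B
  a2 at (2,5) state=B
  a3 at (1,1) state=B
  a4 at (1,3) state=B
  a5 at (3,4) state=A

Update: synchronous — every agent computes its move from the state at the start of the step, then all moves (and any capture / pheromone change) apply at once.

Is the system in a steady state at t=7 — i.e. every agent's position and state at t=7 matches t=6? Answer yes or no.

yes

t=1: a0@(0,0):A a1@(1,5):B a2@(2,5):B a3@(0,1):B a4@(0,3):B a5@(0,4):A
t=2: a0@(0,2):A a1@(1,5):B a2@(2,5):B a3@(0,5):B a4@(1,0):B a5@(1,1):A
t=3: (unchanged — steady state)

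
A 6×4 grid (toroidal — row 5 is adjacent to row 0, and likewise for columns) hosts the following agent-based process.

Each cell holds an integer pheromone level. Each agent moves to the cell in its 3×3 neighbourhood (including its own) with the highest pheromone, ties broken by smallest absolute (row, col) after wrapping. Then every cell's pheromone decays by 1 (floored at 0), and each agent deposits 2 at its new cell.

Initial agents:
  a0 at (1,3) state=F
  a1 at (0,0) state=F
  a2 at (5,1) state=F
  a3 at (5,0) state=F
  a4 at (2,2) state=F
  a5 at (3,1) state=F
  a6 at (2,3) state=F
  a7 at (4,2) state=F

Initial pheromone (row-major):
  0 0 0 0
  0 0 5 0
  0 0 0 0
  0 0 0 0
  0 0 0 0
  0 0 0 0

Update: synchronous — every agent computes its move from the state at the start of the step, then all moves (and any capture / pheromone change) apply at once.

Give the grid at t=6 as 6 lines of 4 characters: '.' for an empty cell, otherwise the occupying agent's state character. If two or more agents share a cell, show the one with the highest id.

F...
..F.
F...
....
....
....

t=1: a0@(1,2) a1@(0,0) a2@(0,0) a3@(0,0) a4@(1,2) a5@(2,0) a6@(1,2) a7@(3,1) | pheromone: 6 0 0 0 / 0 0 10 0 / 2 0 0 0 / 0 2 0 0 / 0 0 0 0 / 0 0 0 0
t=2: a0@(1,2) a1@(0,0) a2@(0,0) a3@(0,0) a4@(1,2) a5@(2,0) a6@(1,2) a7@(2,0) | pheromone: 11 0 0 0 / 0 0 15 0 / 5 0 0 0 / 0 1 0 0 / 0 0 0 0 / 0 0 0 0
t=3: a0@(1,2) a1@(0,0) a2@(0,0) a3@(0,0) a4@(1,2) a5@(2,0) a6@(1,2) a7@(2,0) | pheromone: 16 0 0 0 / 0 0 20 0 / 8 0 0 0 / 0 0 0 0 / 0 0 0 0 / 0 0 0 0
t=4: a0@(1,2) a1@(0,0) a2@(0,0) a3@(0,0) a4@(1,2) a5@(2,0) a6@(1,2) a7@(2,0) | pheromone: 21 0 0 0 / 0 0 25 0 / 11 0 0 0 / 0 0 0 0 / 0 0 0 0 / 0 0 0 0
t=5: a0@(1,2) a1@(0,0) a2@(0,0) a3@(0,0) a4@(1,2) a5@(2,0) a6@(1,2) a7@(2,0) | pheromone: 26 0 0 0 / 0 0 30 0 / 14 0 0 0 / 0 0 0 0 / 0 0 0 0 / 0 0 0 0
t=6: a0@(1,2) a1@(0,0) a2@(0,0) a3@(0,0) a4@(1,2) a5@(2,0) a6@(1,2) a7@(2,0) | pheromone: 31 0 0 0 / 0 0 35 0 / 17 0 0 0 / 0 0 0 0 / 0 0 0 0 / 0 0 0 0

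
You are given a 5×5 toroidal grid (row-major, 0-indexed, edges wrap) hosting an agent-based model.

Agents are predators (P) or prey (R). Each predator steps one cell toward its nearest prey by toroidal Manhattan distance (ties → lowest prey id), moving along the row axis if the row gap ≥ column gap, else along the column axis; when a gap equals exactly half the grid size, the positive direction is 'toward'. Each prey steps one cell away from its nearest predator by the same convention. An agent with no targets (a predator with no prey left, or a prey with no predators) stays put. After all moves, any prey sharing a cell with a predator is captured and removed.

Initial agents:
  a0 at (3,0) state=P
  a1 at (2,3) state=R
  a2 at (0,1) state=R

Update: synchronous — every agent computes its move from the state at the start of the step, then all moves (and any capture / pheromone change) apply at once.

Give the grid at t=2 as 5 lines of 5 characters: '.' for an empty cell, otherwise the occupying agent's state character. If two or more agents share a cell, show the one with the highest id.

t=1: a0@(3,4):P a1@(2,2):R a2@(1,1):R
t=2: a0@(3,3):P a1@(2,1):R a2@(0,1):R

.R...
.....
.R...
...P.
.....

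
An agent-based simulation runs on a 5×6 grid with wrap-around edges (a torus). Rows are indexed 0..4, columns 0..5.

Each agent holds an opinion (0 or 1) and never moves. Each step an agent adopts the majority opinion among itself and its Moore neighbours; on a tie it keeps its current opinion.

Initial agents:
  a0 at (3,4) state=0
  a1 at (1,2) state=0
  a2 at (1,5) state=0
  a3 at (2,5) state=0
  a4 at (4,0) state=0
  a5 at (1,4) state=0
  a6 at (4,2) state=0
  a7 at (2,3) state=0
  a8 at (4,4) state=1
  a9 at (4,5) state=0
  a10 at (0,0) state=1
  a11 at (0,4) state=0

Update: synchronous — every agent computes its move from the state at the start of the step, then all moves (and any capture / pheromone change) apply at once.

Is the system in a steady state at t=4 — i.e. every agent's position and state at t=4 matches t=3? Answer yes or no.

yes

t=1: a0@(3,4):0 a1@(1,2):0 a2@(1,5):0 a3@(2,5):0 a4@(4,0):0 a5@(1,4):0 a6@(4,2):0 a7@(2,3):0 a8@(4,4):0 a9@(4,5):0 a10@(0,0):0 a11@(0,4):0
t=2: (unchanged — steady state)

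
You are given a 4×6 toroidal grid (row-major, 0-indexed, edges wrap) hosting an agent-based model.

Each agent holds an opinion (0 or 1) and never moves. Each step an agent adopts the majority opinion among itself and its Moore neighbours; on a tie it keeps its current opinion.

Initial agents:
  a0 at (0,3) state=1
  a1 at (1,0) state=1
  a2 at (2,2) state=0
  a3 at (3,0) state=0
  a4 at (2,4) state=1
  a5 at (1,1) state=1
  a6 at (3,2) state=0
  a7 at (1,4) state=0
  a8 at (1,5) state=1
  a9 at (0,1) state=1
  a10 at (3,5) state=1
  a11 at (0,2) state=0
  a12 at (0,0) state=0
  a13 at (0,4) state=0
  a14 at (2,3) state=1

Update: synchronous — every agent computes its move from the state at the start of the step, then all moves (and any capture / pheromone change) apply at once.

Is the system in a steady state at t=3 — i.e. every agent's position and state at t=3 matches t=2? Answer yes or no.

t=1: a0@(0,3):0 a1@(1,0):1 a2@(2,2):0 a3@(3,0):0 a4@(2,4):1 a5@(1,1):1 a6@(3,2):0 a7@(1,4):1 a8@(1,5):1 a9@(0,1):0 a10@(3,5):0 a11@(0,2):1 a12@(0,0):1 a13@(0,4):1 a14@(2,3):0
t=2: a0@(0,3):1 a1@(1,0):1 a2@(2,2):0 a3@(3,0):0 a4@(2,4):1 a5@(1,1):1 a6@(3,2):0 a7@(1,4):1 a8@(1,5):1 a9@(0,1):1 a10@(3,5):1 a11@(0,2):0 a12@(0,0):1 a13@(0,4):1 a14@(2,3):0
t=3: a0@(0,3):1 a1@(1,0):1 a2@(2,2):0 a3@(3,0):1 a4@(2,4):1 a5@(1,1):1 a6@(3,2):0 a7@(1,4):1 a8@(1,5):1 a9@(0,1):1 a10@(3,5):1 a11@(0,2):1 a12@(0,0):1 a13@(0,4):1 a14@(2,3):0

no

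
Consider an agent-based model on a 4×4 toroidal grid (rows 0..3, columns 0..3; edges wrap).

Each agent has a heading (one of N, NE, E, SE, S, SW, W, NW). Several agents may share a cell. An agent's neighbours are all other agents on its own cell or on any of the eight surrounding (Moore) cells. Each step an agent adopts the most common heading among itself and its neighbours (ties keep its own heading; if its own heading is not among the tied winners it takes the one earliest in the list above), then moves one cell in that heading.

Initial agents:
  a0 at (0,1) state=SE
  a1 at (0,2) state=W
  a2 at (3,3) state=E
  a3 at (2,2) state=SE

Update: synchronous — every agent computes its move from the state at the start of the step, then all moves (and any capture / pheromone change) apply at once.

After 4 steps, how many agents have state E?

1

t=1: a0@(1,2):SE a1@(0,1):W a2@(3,0):E a3@(3,3):SE
t=2: a0@(2,3):SE a1@(0,0):W a2@(3,1):E a3@(0,0):SE
t=3: a0@(3,0):SE a1@(0,3):W a2@(3,2):E a3@(1,1):SE
t=4: a0@(0,1):SE a1@(0,2):W a2@(3,3):E a3@(2,2):SE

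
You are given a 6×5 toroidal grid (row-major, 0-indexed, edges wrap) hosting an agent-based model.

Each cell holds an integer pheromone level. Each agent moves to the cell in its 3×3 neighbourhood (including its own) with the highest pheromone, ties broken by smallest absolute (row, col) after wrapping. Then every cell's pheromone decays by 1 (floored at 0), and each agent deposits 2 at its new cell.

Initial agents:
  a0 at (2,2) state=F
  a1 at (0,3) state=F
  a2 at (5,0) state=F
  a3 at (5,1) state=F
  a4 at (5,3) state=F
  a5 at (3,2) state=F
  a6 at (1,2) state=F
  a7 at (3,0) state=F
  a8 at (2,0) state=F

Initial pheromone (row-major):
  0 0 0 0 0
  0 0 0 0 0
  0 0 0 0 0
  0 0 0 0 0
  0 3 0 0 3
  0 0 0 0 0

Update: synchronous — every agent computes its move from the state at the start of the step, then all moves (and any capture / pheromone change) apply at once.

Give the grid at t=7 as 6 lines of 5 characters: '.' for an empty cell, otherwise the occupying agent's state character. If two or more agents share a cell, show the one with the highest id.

t=1: a0@(1,1) a1@(0,2) a2@(4,1) a3@(4,1) a4@(4,4) a5@(4,1) a6@(0,1) a7@(4,1) a8@(1,0) | pheromone: 0 2 2 0 0 / 2 2 0 0 0 / 0 0 0 0 0 / 0 0 0 0 0 / 0 10 0 0 4 / 0 0 0 0 0
t=2: a0@(0,1) a1@(0,1) a2@(4,1) a3@(4,1) a4@(4,4) a5@(4,1) a6@(0,1) a7@(4,1) a8@(0,1) | pheromone: 0 9 1 0 0 / 1 1 0 0 0 / 0 0 0 0 0 / 0 0 0 0 0 / 0 17 0 0 5 / 0 0 0 0 0
t=3: a0@(0,1) a1@(0,1) a2@(4,1) a3@(4,1) a4@(4,4) a5@(4,1) a6@(0,1) a7@(4,1) a8@(0,1) | pheromone: 0 16 0 0 0 / 0 0 0 0 0 / 0 0 0 0 0 / 0 0 0 0 0 / 0 24 0 0 6 / 0 0 0 0 0
t=4: a0@(0,1) a1@(0,1) a2@(4,1) a3@(4,1) a4@(4,4) a5@(4,1) a6@(0,1) a7@(4,1) a8@(0,1) | pheromone: 0 23 0 0 0 / 0 0 0 0 0 / 0 0 0 0 0 / 0 0 0 0 0 / 0 31 0 0 7 / 0 0 0 0 0
t=5: a0@(0,1) a1@(0,1) a2@(4,1) a3@(4,1) a4@(4,4) a5@(4,1) a6@(0,1) a7@(4,1) a8@(0,1) | pheromone: 0 30 0 0 0 / 0 0 0 0 0 / 0 0 0 0 0 / 0 0 0 0 0 / 0 38 0 0 8 / 0 0 0 0 0
t=6: a0@(0,1) a1@(0,1) a2@(4,1) a3@(4,1) a4@(4,4) a5@(4,1) a6@(0,1) a7@(4,1) a8@(0,1) | pheromone: 0 37 0 0 0 / 0 0 0 0 0 / 0 0 0 0 0 / 0 0 0 0 0 / 0 45 0 0 9 / 0 0 0 0 0
t=7: a0@(0,1) a1@(0,1) a2@(4,1) a3@(4,1) a4@(4,4) a5@(4,1) a6@(0,1) a7@(4,1) a8@(0,1) | pheromone: 0 44 0 0 0 / 0 0 0 0 0 / 0 0 0 0 0 / 0 0 0 0 0 / 0 52 0 0 10 / 0 0 0 0 0

.F...
.....
.....
.....
.F..F
.....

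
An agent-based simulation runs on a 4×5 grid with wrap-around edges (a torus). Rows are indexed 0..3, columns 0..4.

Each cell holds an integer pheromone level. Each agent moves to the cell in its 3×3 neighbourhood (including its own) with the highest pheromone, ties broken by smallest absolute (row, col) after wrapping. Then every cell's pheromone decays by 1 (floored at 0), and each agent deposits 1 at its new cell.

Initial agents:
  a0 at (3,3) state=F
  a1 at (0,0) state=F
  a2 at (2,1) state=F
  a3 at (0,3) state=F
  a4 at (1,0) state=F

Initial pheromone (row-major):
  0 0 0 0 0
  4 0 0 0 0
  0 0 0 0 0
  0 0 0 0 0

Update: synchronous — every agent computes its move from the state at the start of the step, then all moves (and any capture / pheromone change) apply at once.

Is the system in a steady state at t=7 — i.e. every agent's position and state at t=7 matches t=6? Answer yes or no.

t=1: a0@(0,2) a1@(1,0) a2@(1,0) a3@(0,2) a4@(1,0) | pheromone: 0 0 2 0 0 / 6 0 0 0 0 / 0 0 0 0 0 / 0 0 0 0 0
t=2: a0@(0,2) a1@(1,0) a2@(1,0) a3@(0,2) a4@(1,0) | pheromone: 0 0 3 0 0 / 8 0 0 0 0 / 0 0 0 0 0 / 0 0 0 0 0
t=3: a0@(0,2) a1@(1,0) a2@(1,0) a3@(0,2) a4@(1,0) | pheromone: 0 0 4 0 0 / 10 0 0 0 0 / 0 0 0 0 0 / 0 0 0 0 0
t=4: a0@(0,2) a1@(1,0) a2@(1,0) a3@(0,2) a4@(1,0) | pheromone: 0 0 5 0 0 / 12 0 0 0 0 / 0 0 0 0 0 / 0 0 0 0 0
t=5: a0@(0,2) a1@(1,0) a2@(1,0) a3@(0,2) a4@(1,0) | pheromone: 0 0 6 0 0 / 14 0 0 0 0 / 0 0 0 0 0 / 0 0 0 0 0
t=6: a0@(0,2) a1@(1,0) a2@(1,0) a3@(0,2) a4@(1,0) | pheromone: 0 0 7 0 0 / 16 0 0 0 0 / 0 0 0 0 0 / 0 0 0 0 0
t=7: a0@(0,2) a1@(1,0) a2@(1,0) a3@(0,2) a4@(1,0) | pheromone: 0 0 8 0 0 / 18 0 0 0 0 / 0 0 0 0 0 / 0 0 0 0 0

yes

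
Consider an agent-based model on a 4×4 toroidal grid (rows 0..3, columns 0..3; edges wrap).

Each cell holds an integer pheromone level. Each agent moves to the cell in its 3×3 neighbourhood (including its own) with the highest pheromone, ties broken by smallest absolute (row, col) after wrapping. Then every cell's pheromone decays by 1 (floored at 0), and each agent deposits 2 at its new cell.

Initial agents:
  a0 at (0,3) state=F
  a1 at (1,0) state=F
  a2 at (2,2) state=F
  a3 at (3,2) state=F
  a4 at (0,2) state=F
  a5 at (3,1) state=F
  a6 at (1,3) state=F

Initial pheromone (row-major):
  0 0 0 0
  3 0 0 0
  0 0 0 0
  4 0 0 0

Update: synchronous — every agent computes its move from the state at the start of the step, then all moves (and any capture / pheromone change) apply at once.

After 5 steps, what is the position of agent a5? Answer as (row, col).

t=1: a0@(3,0) a1@(1,0) a2@(1,1) a3@(0,1) a4@(0,1) a5@(3,0) a6@(1,0) | pheromone: 0 4 0 0 / 6 2 0 0 / 0 0 0 0 / 7 0 0 0
t=2: a0@(3,0) a1@(1,0) a2@(1,0) a3@(3,0) a4@(3,0) a5@(3,0) a6@(1,0) | pheromone: 0 3 0 0 / 11 1 0 0 / 0 0 0 0 / 14 0 0 0
t=3: a0@(3,0) a1@(1,0) a2@(1,0) a3@(3,0) a4@(3,0) a5@(3,0) a6@(1,0) | pheromone: 0 2 0 0 / 16 0 0 0 / 0 0 0 0 / 21 0 0 0
t=4: a0@(3,0) a1@(1,0) a2@(1,0) a3@(3,0) a4@(3,0) a5@(3,0) a6@(1,0) | pheromone: 0 1 0 0 / 21 0 0 0 / 0 0 0 0 / 28 0 0 0
t=5: a0@(3,0) a1@(1,0) a2@(1,0) a3@(3,0) a4@(3,0) a5@(3,0) a6@(1,0) | pheromone: 0 0 0 0 / 26 0 0 0 / 0 0 0 0 / 35 0 0 0

(3, 0)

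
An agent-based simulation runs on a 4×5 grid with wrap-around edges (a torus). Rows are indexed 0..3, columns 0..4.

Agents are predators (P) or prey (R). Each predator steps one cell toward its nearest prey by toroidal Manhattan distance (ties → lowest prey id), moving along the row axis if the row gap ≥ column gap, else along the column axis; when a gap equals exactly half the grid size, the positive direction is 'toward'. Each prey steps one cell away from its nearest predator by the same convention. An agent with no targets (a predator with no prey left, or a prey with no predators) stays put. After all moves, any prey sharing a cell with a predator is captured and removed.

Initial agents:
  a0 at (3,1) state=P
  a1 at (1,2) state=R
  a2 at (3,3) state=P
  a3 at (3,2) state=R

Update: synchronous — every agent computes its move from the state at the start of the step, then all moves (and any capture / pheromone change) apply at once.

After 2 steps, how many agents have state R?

t=1: a0@(3,2):P a1@(0,2):R a2@(3,2):P a3@(3,3):R
t=2: a0@(0,2):P a1@(1,2):R a2@(0,2):P a3@(3,4):R

2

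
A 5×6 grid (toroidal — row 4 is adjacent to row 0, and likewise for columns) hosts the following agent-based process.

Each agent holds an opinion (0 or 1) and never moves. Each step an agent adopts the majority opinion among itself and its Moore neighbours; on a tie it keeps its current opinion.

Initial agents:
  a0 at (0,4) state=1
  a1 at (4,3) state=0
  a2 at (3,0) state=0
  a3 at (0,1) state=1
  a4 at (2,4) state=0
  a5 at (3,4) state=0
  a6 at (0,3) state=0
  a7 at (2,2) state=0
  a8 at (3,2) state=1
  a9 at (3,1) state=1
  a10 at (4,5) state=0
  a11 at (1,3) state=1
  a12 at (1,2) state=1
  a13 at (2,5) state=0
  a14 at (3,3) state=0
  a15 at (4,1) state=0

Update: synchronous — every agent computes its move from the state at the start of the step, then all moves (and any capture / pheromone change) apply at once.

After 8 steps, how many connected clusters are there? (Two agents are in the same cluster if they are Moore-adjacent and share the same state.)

2

t=1: a0@(0,4):0 a1@(4,3):0 a2@(3,0):0 a3@(0,1):1 a4@(2,4):0 a5@(3,4):0 a6@(0,3):1 a7@(2,2):1 a8@(3,2):0 a9@(3,1):0 a10@(4,5):0 a11@(1,3):1 a12@(1,2):1 a13@(2,5):0 a14@(3,3):0 a15@(4,1):1
t=2: a0@(0,4):0 a1@(4,3):0 a2@(3,0):0 a3@(0,1):1 a4@(2,4):0 a5@(3,4):0 a6@(0,3):1 a7@(2,2):1 a8@(3,2):0 a9@(3,1):0 a10@(4,5):0 a11@(1,3):1 a12@(1,2):1 a13@(2,5):0 a14@(3,3):0 a15@(4,1):0
t=3: (unchanged — steady state)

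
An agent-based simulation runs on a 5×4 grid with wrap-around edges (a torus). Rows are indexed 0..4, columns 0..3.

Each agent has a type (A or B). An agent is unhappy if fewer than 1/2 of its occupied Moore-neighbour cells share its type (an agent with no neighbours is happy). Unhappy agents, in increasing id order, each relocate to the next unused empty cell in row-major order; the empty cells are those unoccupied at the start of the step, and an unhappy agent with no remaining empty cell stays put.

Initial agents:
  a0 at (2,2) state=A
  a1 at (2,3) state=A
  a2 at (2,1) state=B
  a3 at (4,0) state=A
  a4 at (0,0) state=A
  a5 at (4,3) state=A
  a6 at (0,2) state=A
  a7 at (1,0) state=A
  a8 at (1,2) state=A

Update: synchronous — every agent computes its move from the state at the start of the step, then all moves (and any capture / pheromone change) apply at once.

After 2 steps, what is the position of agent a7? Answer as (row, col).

t=1: a0@(2,2):A a1@(2,3):A a2@(0,1):B a3@(4,0):A a4@(0,0):A a5@(4,3):A a6@(0,2):A a7@(1,0):A a8@(1,2):A
t=2: a0@(2,2):A a1@(2,3):A a2@(0,3):B a3@(4,0):A a4@(0,0):A a5@(4,3):A a6@(0,2):A a7@(1,0):A a8@(1,2):A

(1, 0)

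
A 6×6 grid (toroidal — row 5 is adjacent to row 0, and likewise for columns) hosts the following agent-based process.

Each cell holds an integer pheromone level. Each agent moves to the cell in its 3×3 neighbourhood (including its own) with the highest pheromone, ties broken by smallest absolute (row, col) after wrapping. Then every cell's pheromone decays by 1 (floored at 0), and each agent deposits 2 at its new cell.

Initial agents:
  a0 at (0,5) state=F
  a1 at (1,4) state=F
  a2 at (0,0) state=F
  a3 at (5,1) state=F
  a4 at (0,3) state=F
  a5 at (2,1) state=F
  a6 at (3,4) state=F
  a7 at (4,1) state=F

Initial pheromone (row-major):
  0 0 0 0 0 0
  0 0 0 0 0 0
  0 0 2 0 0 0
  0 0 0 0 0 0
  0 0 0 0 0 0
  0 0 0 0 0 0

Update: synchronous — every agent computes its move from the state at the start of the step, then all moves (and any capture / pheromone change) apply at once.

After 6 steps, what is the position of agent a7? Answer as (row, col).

t=1: a0@(0,0) a1@(0,3) a2@(0,0) a3@(0,0) a4@(0,2) a5@(2,2) a6@(2,3) a7@(3,0) | pheromone: 6 0 2 2 0 0 / 0 0 0 0 0 0 / 0 0 3 2 0 0 / 2 0 0 0 0 0 / 0 0 0 0 0 0 / 0 0 0 0 0 0
t=2: a0@(0,0) a1@(0,2) a2@(0,0) a3@(0,0) a4@(0,2) a5@(2,2) a6@(2,2) a7@(3,0) | pheromone: 11 0 5 1 0 0 / 0 0 0 0 0 0 / 0 0 6 1 0 0 / 3 0 0 0 0 0 / 0 0 0 0 0 0 / 0 0 0 0 0 0
t=3: a0@(0,0) a1@(0,2) a2@(0,0) a3@(0,0) a4@(0,2) a5@(2,2) a6@(2,2) a7@(3,0) | pheromone: 16 0 8 0 0 0 / 0 0 0 0 0 0 / 0 0 9 0 0 0 / 4 0 0 0 0 0 / 0 0 0 0 0 0 / 0 0 0 0 0 0
t=4: a0@(0,0) a1@(0,2) a2@(0,0) a3@(0,0) a4@(0,2) a5@(2,2) a6@(2,2) a7@(3,0) | pheromone: 21 0 11 0 0 0 / 0 0 0 0 0 0 / 0 0 12 0 0 0 / 5 0 0 0 0 0 / 0 0 0 0 0 0 / 0 0 0 0 0 0
t=5: a0@(0,0) a1@(0,2) a2@(0,0) a3@(0,0) a4@(0,2) a5@(2,2) a6@(2,2) a7@(3,0) | pheromone: 26 0 14 0 0 0 / 0 0 0 0 0 0 / 0 0 15 0 0 0 / 6 0 0 0 0 0 / 0 0 0 0 0 0 / 0 0 0 0 0 0
t=6: a0@(0,0) a1@(0,2) a2@(0,0) a3@(0,0) a4@(0,2) a5@(2,2) a6@(2,2) a7@(3,0) | pheromone: 31 0 17 0 0 0 / 0 0 0 0 0 0 / 0 0 18 0 0 0 / 7 0 0 0 0 0 / 0 0 0 0 0 0 / 0 0 0 0 0 0

(3, 0)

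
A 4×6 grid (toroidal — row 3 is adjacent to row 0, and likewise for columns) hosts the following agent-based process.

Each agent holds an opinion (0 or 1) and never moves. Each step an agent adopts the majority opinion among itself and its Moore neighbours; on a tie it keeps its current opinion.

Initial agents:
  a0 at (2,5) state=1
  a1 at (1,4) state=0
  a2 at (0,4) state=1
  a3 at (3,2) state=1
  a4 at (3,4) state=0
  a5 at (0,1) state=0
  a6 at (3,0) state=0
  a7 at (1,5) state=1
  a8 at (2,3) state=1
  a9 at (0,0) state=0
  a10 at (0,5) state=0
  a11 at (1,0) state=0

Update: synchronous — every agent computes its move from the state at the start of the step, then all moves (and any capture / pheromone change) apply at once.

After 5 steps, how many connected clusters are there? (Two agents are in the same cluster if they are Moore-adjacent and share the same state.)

t=1: a0@(2,5):0 a1@(1,4):1 a2@(0,4):0 a3@(3,2):1 a4@(3,4):1 a5@(0,1):0 a6@(3,0):0 a7@(1,5):0 a8@(2,3):1 a9@(0,0):0 a10@(0,5):0 a11@(1,0):0
t=2: a0@(2,5):0 a1@(1,4):0 a2@(0,4):0 a3@(3,2):1 a4@(3,4):0 a5@(0,1):0 a6@(3,0):0 a7@(1,5):0 a8@(2,3):1 a9@(0,0):0 a10@(0,5):0 a11@(1,0):0
t=3: (unchanged — steady state)

2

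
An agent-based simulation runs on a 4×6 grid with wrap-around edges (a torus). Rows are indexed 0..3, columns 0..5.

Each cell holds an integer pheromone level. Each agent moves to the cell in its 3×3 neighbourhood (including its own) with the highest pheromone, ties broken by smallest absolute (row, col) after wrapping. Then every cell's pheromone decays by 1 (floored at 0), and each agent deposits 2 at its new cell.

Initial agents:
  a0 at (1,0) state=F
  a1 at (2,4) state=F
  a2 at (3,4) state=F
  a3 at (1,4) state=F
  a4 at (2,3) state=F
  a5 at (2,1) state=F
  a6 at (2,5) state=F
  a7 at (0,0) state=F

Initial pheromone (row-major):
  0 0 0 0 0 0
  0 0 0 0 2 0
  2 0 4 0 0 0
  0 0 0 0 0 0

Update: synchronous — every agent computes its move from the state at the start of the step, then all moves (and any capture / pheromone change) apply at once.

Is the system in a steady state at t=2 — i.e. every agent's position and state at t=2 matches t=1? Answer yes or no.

no

t=1: a0@(2,0) a1@(1,4) a2@(0,3) a3@(1,4) a4@(2,2) a5@(2,2) a6@(1,4) a7@(0,0) | pheromone: 2 0 0 2 0 0 / 0 0 0 0 7 0 / 3 0 7 0 0 0 / 0 0 0 0 0 0
t=2: a0@(2,0) a1@(1,4) a2@(1,4) a3@(1,4) a4@(2,2) a5@(2,2) a6@(1,4) a7@(0,0) | pheromone: 3 0 0 1 0 0 / 0 0 0 0 14 0 / 4 0 10 0 0 0 / 0 0 0 0 0 0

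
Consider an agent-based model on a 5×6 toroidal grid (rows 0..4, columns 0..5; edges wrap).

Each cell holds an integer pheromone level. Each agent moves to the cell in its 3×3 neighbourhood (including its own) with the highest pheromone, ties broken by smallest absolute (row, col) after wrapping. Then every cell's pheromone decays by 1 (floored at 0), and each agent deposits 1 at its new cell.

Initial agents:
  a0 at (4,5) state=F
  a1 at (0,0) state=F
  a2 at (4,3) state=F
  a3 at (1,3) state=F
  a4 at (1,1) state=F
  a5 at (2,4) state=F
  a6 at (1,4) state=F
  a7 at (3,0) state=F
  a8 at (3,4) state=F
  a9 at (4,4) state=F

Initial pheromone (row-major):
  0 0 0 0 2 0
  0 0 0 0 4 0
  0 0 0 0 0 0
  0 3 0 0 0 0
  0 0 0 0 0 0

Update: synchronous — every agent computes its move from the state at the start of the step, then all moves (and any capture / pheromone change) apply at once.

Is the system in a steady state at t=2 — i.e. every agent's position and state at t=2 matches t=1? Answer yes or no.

t=1: a0@(0,4) a1@(0,0) a2@(0,4) a3@(1,4) a4@(0,0) a5@(1,4) a6@(1,4) a7@(3,1) a8@(2,3) a9@(0,4) | pheromone: 2 0 0 0 4 0 / 0 0 0 0 6 0 / 0 0 0 1 0 0 / 0 3 0 0 0 0 / 0 0 0 0 0 0
t=2: a0@(1,4) a1@(0,0) a2@(1,4) a3@(1,4) a4@(0,0) a5@(1,4) a6@(1,4) a7@(3,1) a8@(1,4) a9@(1,4) | pheromone: 3 0 0 0 3 0 / 0 0 0 0 12 0 / 0 0 0 0 0 0 / 0 3 0 0 0 0 / 0 0 0 0 0 0

no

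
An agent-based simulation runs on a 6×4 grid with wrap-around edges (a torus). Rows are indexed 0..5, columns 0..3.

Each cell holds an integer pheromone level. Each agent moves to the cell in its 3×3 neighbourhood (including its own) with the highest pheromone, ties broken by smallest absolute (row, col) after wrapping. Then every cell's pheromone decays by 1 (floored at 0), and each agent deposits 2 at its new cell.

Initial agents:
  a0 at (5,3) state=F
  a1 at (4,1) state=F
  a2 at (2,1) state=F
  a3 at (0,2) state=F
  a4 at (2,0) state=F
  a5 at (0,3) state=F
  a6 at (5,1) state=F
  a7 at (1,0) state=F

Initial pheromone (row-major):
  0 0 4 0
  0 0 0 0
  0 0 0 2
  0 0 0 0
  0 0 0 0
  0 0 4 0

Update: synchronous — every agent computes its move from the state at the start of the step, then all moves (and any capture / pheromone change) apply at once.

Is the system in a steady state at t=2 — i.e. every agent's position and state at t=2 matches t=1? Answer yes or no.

t=1: a0@(0,2) a1@(5,2) a2@(1,0) a3@(0,2) a4@(2,3) a5@(0,2) a6@(0,2) a7@(2,3) | pheromone: 0 0 11 0 / 2 0 0 0 / 0 0 0 5 / 0 0 0 0 / 0 0 0 0 / 0 0 5 0
t=2: a0@(0,2) a1@(0,2) a2@(2,3) a3@(0,2) a4@(2,3) a5@(0,2) a6@(0,2) a7@(2,3) | pheromone: 0 0 20 0 / 1 0 0 0 / 0 0 0 10 / 0 0 0 0 / 0 0 0 0 / 0 0 4 0

no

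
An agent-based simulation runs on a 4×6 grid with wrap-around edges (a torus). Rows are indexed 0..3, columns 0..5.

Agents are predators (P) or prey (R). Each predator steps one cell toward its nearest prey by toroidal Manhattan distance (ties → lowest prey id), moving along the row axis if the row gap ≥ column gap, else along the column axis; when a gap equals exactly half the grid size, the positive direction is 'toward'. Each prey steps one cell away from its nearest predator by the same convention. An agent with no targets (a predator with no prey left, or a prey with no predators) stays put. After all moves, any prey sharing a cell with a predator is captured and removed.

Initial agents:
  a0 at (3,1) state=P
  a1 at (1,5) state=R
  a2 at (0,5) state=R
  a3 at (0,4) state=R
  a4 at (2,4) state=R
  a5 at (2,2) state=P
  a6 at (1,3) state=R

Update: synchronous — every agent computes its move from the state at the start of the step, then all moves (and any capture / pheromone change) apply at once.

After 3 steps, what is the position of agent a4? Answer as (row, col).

t=1: a0@(3,0):P a1@(0,5):R a2@(0,4):R a3@(0,3):R a4@(2,5):R a5@(2,3):P a6@(0,3):R
t=2: a0@(0,0):P a1@(1,5):R a2@(0,3):R a4@(1,5):R a5@(3,3):P
t=3: a0@(1,0):P a1@(2,5):R a2@(1,3):R a4@(2,5):R a5@(0,3):P

(2, 5)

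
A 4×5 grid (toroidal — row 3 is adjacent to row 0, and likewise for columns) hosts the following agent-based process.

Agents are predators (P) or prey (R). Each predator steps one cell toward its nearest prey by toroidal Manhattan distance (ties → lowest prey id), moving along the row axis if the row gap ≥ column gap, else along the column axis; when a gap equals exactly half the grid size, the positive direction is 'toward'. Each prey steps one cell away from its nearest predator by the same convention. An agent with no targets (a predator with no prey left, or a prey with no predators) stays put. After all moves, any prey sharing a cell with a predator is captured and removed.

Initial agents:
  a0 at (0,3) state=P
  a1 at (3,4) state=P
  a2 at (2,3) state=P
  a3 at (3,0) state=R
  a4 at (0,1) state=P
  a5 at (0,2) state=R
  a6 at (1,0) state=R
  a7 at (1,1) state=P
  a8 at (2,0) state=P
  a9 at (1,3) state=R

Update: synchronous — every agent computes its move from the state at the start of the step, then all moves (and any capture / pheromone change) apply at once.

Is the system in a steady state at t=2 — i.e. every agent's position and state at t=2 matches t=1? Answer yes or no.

t=1: a0@(0,2):P a1@(3,0):P a2@(1,3):P a3@(3,1):R a4@(0,2):P a5@(0,1):R a6@(1,4):R a7@(1,0):P a8@(3,0):P a9@(2,3):R
t=2: a0@(0,1):P a1@(3,1):P a2@(1,4):P a3@(3,2):R a4@(0,1):P a5@(0,0):R a6@(1,0):R a7@(1,4):P a8@(3,1):P a9@(3,3):R

no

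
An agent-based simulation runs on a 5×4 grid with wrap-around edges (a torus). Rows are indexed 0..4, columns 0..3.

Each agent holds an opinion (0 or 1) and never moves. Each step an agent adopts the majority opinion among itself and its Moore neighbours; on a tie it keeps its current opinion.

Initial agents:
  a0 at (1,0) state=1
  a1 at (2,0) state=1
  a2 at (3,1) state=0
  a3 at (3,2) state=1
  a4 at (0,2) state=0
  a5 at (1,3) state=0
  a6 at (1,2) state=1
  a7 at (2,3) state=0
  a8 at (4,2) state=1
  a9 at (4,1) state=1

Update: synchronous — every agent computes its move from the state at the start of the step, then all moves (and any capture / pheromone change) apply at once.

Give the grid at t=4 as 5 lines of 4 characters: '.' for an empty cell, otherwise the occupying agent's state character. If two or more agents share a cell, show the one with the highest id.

..1.
1.11
1..1
.11.
.11.

t=1: a0@(1,0):1 a1@(2,0):0 a2@(3,1):1 a3@(3,2):1 a4@(0,2):1 a5@(1,3):0 a6@(1,2):0 a7@(2,3):1 a8@(4,2):1 a9@(4,1):1
t=2: a0@(1,0):1 a1@(2,0):1 a2@(3,1):1 a3@(3,2):1 a4@(0,2):1 a5@(1,3):0 a6@(1,2):0 a7@(2,3):1 a8@(4,2):1 a9@(4,1):1
t=3: a0@(1,0):1 a1@(2,0):1 a2@(3,1):1 a3@(3,2):1 a4@(0,2):1 a5@(1,3):1 a6@(1,2):0 a7@(2,3):1 a8@(4,2):1 a9@(4,1):1
t=4: a0@(1,0):1 a1@(2,0):1 a2@(3,1):1 a3@(3,2):1 a4@(0,2):1 a5@(1,3):1 a6@(1,2):1 a7@(2,3):1 a8@(4,2):1 a9@(4,1):1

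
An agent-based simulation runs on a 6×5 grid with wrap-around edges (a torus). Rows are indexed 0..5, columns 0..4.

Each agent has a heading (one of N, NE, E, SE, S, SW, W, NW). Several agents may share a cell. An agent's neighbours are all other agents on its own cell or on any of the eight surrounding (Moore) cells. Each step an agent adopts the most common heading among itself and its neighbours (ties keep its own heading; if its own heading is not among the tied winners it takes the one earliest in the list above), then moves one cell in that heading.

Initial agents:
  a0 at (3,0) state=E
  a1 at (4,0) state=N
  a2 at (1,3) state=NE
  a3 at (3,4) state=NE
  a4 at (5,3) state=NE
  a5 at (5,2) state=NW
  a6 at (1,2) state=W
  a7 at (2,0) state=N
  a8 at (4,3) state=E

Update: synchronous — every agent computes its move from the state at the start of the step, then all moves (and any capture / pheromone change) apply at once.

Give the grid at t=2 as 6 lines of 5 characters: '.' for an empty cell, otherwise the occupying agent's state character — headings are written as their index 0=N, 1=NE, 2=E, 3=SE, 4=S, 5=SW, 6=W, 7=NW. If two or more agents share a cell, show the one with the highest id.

00...
0...0
0...0
7....
.....
1....

t=1: a0@(2,0):N a1@(3,0):N a2@(0,4):NE a3@(2,4):N a4@(4,4):NE a5@(4,1):NW a6@(1,1):W a7@(1,0):N a8@(3,4):NE
t=2: a0@(1,0):N a1@(2,0):N a2@(5,0):NE a3@(1,4):N a4@(3,0):NE a5@(3,0):NW a6@(0,1):N a7@(0,0):N a8@(2,4):N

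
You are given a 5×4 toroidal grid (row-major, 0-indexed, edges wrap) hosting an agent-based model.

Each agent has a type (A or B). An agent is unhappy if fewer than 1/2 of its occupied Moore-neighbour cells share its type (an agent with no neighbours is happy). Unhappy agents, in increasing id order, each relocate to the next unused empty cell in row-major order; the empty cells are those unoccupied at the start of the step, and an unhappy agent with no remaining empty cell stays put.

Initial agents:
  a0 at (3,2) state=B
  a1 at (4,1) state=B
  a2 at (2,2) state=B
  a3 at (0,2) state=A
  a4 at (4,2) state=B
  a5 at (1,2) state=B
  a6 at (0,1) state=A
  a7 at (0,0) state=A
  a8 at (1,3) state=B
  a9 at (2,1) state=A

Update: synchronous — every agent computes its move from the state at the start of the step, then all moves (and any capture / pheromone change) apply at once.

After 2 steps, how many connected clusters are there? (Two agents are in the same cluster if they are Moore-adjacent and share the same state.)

3

t=1: a0@(3,2):B a1@(0,3):B a2@(2,2):B a3@(1,0):A a4@(4,2):B a5@(1,1):B a6@(2,0):A a7@(2,3):A a8@(1,3):B a9@(3,0):A
t=2: a0@(3,2):B a1@(0,3):B a2@(2,2):B a3@(0,0):A a4@(4,2):B a5@(0,1):B a6@(2,0):A a7@(2,3):A a8@(0,2):B a9@(3,0):A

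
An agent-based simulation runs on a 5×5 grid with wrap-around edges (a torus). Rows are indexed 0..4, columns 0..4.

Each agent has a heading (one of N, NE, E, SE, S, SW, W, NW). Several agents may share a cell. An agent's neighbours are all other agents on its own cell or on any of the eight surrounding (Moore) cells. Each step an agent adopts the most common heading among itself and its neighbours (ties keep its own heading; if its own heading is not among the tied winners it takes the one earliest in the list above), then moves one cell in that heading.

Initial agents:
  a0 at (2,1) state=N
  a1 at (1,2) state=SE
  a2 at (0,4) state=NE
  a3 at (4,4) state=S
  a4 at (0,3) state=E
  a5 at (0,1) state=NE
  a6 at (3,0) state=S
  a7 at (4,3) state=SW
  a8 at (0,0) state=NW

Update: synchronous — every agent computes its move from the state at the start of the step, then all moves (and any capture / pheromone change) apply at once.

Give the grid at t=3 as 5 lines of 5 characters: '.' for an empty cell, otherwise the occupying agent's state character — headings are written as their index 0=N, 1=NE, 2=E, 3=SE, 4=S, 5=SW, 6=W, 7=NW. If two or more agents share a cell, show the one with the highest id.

.....
4....
1.111
....1
.0...

t=1: a0@(1,1):N a1@(2,3):SE a2@(4,0):NE a3@(0,4):S a4@(0,4):E a5@(4,2):NE a6@(4,0):S a7@(0,2):SW a8@(4,1):NE
t=2: a0@(0,1):N a1@(3,4):SE a2@(3,1):NE a3@(1,4):S a4@(1,4):S a5@(3,3):NE a6@(0,0):S a7@(4,3):NE a8@(3,2):NE
t=3: a0@(4,1):N a1@(2,0):NE a2@(2,2):NE a3@(2,4):S a4@(2,4):S a5@(2,4):NE a6@(1,0):S a7@(3,4):NE a8@(2,3):NE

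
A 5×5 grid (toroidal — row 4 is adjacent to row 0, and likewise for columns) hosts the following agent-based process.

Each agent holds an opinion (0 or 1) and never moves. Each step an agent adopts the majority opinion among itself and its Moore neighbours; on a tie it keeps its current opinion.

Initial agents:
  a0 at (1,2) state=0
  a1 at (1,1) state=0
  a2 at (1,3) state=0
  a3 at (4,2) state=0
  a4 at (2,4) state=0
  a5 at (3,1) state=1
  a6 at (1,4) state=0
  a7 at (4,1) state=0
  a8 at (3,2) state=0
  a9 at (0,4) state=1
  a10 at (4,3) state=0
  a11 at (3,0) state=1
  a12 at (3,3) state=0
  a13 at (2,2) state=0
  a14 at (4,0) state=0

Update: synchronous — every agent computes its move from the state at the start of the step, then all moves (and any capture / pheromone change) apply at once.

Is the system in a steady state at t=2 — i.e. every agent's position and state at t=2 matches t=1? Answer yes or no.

no

t=1: a0@(1,2):0 a1@(1,1):0 a2@(1,3):0 a3@(4,2):0 a4@(2,4):0 a5@(3,1):0 a6@(1,4):0 a7@(4,1):0 a8@(3,2):0 a9@(0,4):0 a10@(4,3):0 a11@(3,0):0 a12@(3,3):0 a13@(2,2):0 a14@(4,0):1
t=2: a0@(1,2):0 a1@(1,1):0 a2@(1,3):0 a3@(4,2):0 a4@(2,4):0 a5@(3,1):0 a6@(1,4):0 a7@(4,1):0 a8@(3,2):0 a9@(0,4):0 a10@(4,3):0 a11@(3,0):0 a12@(3,3):0 a13@(2,2):0 a14@(4,0):0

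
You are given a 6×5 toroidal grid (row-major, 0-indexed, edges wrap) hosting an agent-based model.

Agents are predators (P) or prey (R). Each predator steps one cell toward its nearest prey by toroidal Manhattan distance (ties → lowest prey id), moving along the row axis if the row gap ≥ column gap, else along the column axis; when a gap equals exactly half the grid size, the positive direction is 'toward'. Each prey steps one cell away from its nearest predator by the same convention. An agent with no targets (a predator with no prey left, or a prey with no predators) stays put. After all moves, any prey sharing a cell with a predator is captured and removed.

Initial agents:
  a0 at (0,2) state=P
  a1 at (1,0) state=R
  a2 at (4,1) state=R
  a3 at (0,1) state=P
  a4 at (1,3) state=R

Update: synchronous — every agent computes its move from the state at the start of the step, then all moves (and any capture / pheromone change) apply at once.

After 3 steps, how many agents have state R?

t=1: a0@(1,2):P a1@(2,0):R a2@(3,1):R a3@(1,1):P a4@(2,3):R
t=2: a0@(2,2):P a1@(3,0):R a2@(4,1):R a3@(2,1):P a4@(3,3):R
t=3: a0@(3,2):P a1@(4,0):R a2@(5,1):R a3@(3,1):P a4@(4,3):R

3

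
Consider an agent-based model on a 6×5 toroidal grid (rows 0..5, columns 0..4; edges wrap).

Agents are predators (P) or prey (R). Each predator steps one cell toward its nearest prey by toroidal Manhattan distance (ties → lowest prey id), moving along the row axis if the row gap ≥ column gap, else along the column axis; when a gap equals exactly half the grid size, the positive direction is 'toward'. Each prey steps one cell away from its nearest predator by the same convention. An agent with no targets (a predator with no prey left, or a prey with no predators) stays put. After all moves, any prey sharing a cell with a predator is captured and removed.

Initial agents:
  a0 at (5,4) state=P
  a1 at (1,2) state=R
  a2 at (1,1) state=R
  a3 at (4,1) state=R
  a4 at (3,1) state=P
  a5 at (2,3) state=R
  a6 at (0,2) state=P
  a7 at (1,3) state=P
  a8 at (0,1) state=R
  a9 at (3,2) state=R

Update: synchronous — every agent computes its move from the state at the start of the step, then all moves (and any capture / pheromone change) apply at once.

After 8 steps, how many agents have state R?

t=1: a0@(5,0):P a1@(2,2):R a2@(0,1):R a3@(5,1):R a4@(4,1):P a5@(3,3):R a6@(1,2):P a7@(1,2):P a8@(0,0):R a9@(3,3):R
t=2: a0@(5,1):P a1@(3,2):R a2@(1,1):R a3@(5,2):R a4@(5,1):P a5@(3,4):R a6@(2,2):P a7@(2,2):P a8@(1,0):R a9@(3,4):R
t=3: a0@(5,2):P a1@(4,2):R a2@(2,1):R a3@(5,3):R a4@(5,2):P a5@(3,0):R a6@(3,2):P a7@(3,2):P a8@(2,0):R a9@(3,0):R
t=4: a0@(4,2):P a1@(3,2):R a2@(1,1):R a3@(5,4):R a4@(4,2):P a5@(3,4):R a6@(4,2):P a7@(4,2):P a8@(2,4):R a9@(3,4):R
t=5: a0@(3,2):P a1@(2,2):R a2@(0,1):R a3@(5,0):R a4@(3,2):P a5@(3,0):R a6@(3,2):P a7@(3,2):P a8@(1,4):R a9@(3,0):R
t=6: a0@(2,2):P a1@(1,2):R a2@(5,1):R a3@(0,0):R a4@(2,2):P a5@(3,4):R a6@(2,2):P a7@(2,2):P a8@(0,4):R a9@(3,4):R
t=7: a0@(1,2):P a1@(0,2):R a2@(4,1):R a3@(5,0):R a4@(1,2):P a5@(3,0):R a6@(1,2):P a7@(1,2):P a8@(5,4):R a9@(3,0):R
t=8: a0@(0,2):P a1@(5,2):R a2@(3,1):R a3@(4,0):R a4@(0,2):P a5@(4,0):R a6@(0,2):P a7@(0,2):P a8@(4,4):R a9@(4,0):R

6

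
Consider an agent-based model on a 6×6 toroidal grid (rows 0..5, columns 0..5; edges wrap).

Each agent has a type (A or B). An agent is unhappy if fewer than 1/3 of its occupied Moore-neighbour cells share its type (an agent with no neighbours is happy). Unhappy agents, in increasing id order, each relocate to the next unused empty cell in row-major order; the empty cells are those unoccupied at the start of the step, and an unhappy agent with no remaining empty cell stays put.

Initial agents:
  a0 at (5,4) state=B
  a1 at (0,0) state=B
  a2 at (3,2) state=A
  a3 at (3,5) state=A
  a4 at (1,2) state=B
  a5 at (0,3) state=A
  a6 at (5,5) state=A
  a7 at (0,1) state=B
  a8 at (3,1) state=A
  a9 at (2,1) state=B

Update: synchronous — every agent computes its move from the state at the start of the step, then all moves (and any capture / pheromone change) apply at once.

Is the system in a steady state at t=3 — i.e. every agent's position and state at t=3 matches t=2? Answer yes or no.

t=1: a0@(0,2):B a1@(0,0):B a2@(3,2):A a3@(3,5):A a4@(1,2):B a5@(0,4):A a6@(0,5):A a7@(0,1):B a8@(3,1):A a9@(2,1):B
t=2: (unchanged — steady state)

yes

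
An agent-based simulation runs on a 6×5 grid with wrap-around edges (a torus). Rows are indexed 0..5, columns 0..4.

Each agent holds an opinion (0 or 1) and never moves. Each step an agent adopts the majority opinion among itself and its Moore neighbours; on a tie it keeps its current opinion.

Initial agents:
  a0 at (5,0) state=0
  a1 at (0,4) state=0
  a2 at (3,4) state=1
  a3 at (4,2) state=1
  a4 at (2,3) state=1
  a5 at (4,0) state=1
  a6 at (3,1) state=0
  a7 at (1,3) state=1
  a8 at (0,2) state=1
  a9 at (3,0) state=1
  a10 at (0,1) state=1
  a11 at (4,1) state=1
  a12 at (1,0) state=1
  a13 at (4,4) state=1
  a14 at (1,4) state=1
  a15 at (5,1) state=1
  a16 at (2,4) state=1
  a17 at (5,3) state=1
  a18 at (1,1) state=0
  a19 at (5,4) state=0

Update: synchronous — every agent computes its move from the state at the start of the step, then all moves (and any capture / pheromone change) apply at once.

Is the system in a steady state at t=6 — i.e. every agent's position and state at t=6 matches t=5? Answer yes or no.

t=1: a0@(5,0):1 a1@(0,4):1 a2@(3,4):1 a3@(4,2):1 a4@(2,3):1 a5@(4,0):1 a6@(3,1):1 a7@(1,3):1 a8@(0,2):1 a9@(3,0):1 a10@(0,1):1 a11@(4,1):1 a12@(1,0):1 a13@(4,4):1 a14@(1,4):1 a15@(5,1):1 a16@(2,4):1 a17@(5,3):1 a18@(1,1):1 a19@(5,4):0
t=2: a0@(5,0):1 a1@(0,4):1 a2@(3,4):1 a3@(4,2):1 a4@(2,3):1 a5@(4,0):1 a6@(3,1):1 a7@(1,3):1 a8@(0,2):1 a9@(3,0):1 a10@(0,1):1 a11@(4,1):1 a12@(1,0):1 a13@(4,4):1 a14@(1,4):1 a15@(5,1):1 a16@(2,4):1 a17@(5,3):1 a18@(1,1):1 a19@(5,4):1
t=3: (unchanged — steady state)

yes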